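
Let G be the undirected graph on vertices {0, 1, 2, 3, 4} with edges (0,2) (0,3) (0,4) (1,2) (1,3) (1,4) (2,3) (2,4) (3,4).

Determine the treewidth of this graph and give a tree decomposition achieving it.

Treewidth 3.
One optimal decomposition is:
Bags: B1 = {0, 2, 3, 4}  B2 = {1, 2, 3, 4}
Tree: B1–B2

The largest bag has 4 vertices, giving width 3; this decomposition certifies tw(G) ≤ 3. Conversely, {0, 2, 3, 4} is a clique of size 4, and the vertices of any clique must share a bag in every tree decomposition; so some bag has ≥ 4 vertices and tw(G) ≥ 3. Therefore the treewidth is 3.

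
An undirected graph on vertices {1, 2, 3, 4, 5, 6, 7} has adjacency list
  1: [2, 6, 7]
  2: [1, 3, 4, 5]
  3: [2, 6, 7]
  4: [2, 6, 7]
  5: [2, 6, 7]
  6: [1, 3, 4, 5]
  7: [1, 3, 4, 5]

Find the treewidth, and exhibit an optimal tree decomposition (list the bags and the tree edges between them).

Treewidth 3.
Bags: B1 = {1, 2, 6, 7}  B2 = {2, 4, 6, 7}  B3 = {2, 5, 6, 7}  B4 = {2, 3, 6, 7}
Tree: B1–B2, B2–B3, B3–B4

Each bag holds 4 vertices, so the decomposition has width 3, which upper-bounds the treewidth. For the lower bound: the 4 vertex sets {1,6}, {4,7}, {2}, {5} are disjoint, each induces a connected subgraph, and every pair is joined by at least one edge of G. Contracting each set to a single vertex therefore yields K_{4} as a minor, and since treewidth is minor-monotone, tw(G) ≥ tw(K_{4}) = 3. Hence tw(G) = 3 exactly.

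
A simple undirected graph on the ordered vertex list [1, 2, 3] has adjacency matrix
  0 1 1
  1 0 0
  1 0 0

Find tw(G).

1

A width-1 tree decomposition is:
Bags: B1 = {1, 3}  B2 = {1, 2}
Tree: B1–B2
Each bag holds 2 vertices, so the decomposition has width 1, which upper-bounds the treewidth. Since G has at least one edge (e.g. 1–3), it is not an edgeless graph, so tw(G) ≥ 1. Hence tw(G) = 1 exactly.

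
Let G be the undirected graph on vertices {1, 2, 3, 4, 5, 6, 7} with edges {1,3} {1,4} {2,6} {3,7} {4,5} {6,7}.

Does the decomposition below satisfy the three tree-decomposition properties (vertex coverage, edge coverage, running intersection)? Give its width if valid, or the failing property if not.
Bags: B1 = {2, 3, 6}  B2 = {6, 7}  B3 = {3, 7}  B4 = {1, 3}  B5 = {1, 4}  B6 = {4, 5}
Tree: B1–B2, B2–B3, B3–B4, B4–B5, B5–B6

A tree decomposition must satisfy three properties: every vertex lies in some bag; for every edge, both endpoints lie together in some bag; and for every vertex, the bags containing it form a connected subtree. Here bags containing vertex 3 are not connected in the tree, so the decomposition is invalid.

No — bags containing vertex 3 are not connected in the tree.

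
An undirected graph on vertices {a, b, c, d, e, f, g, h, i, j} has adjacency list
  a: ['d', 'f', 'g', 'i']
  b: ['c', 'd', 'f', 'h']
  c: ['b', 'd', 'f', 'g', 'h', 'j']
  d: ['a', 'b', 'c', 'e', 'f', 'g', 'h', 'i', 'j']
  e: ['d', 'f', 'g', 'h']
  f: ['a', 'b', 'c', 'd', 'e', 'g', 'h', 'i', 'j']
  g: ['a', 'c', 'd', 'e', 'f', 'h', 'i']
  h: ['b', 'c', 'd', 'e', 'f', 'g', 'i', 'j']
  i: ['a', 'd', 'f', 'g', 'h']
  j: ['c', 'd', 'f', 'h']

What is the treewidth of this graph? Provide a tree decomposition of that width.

The largest bag has 5 vertices, giving width 4; this decomposition certifies tw(G) ≤ 4. On the other hand G contains the 5-clique {d, e, f, g, h}. A clique must lie in a single bag of any decomposition, so no decomposition can have width below 4. The upper and lower bounds meet at 4, so that is the treewidth.

Treewidth 4.
Bags: B1 = {a, d, f, g, i}  B2 = {d, f, g, h, i}  B3 = {c, d, f, g, h}  B4 = {d, e, f, g, h}  B5 = {b, c, d, f, h}  B6 = {c, d, f, h, j}
Tree: B1–B2, B2–B3, B3–B4, B3–B5, B5–B6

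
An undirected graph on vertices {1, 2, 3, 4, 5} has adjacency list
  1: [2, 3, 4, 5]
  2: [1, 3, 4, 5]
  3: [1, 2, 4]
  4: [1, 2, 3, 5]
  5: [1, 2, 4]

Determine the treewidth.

3

A width-3 tree decomposition is:
Bags: B1 = {1, 2, 4, 5}  B2 = {1, 2, 3, 4}
Tree: B1–B2
Each bag holds 4 vertices, so the decomposition has width 3, which upper-bounds the treewidth. On the other hand G contains the 4-clique {1, 2, 3, 4}. A clique must lie in a single bag of any decomposition, so no decomposition can have width below 3. Hence tw(G) = 3 exactly.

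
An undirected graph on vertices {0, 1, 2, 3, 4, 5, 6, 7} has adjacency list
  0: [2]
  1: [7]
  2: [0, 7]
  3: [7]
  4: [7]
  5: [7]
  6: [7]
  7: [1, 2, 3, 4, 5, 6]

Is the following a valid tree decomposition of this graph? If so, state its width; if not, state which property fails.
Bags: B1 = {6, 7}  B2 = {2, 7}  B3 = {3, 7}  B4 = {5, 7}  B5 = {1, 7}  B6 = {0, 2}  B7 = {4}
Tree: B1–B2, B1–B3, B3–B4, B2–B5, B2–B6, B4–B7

No — edge (7,4) lies in no bag.

A tree decomposition must satisfy three properties: every vertex lies in some bag; for every edge, both endpoints lie together in some bag; and for every vertex, the bags containing it form a connected subtree. Here edge (7,4) lies in no bag, so the decomposition is invalid.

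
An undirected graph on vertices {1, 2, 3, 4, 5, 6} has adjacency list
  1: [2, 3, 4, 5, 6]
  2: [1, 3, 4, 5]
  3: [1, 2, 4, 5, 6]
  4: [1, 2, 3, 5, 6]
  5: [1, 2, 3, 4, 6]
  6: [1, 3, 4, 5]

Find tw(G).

4

A width-4 tree decomposition is:
Bags: B1 = {1, 3, 4, 5, 6}  B2 = {1, 2, 3, 4, 5}
Tree: B1–B2
Each bag holds 5 vertices, so the decomposition has width 4, which upper-bounds the treewidth. For the lower bound, the 5 vertices {1, 2, 3, 4, 5} are pairwise adjacent, and any tree decomposition puts a clique entirely inside one bag — forcing width ≥ 4. Hence tw(G) = 4 exactly.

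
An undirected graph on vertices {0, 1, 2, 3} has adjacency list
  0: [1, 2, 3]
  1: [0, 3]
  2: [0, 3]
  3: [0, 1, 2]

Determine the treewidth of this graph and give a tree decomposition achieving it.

Each bag holds 3 vertices, so the decomposition has width 2, which upper-bounds the treewidth. Conversely, {0, 1, 3} is a clique of size 3, and the vertices of any clique must share a bag in every tree decomposition; so some bag has ≥ 3 vertices and tw(G) ≥ 2. The upper and lower bounds meet at 2, so that is the treewidth.

Treewidth 2.
Bags: B1 = {0, 2, 3}  B2 = {0, 1, 3}
Tree: B1–B2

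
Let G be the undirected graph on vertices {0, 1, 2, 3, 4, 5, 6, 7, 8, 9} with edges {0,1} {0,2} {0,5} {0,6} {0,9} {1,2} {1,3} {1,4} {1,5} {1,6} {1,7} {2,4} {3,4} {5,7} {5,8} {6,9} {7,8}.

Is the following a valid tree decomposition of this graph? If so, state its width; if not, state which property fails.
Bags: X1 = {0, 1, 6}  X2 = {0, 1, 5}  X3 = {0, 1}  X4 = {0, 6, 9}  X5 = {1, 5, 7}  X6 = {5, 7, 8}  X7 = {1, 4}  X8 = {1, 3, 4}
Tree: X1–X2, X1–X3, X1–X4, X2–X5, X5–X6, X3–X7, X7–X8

A tree decomposition must satisfy three properties: every vertex lies in some bag; for every edge, both endpoints lie together in some bag; and for every vertex, the bags containing it form a connected subtree. Here vertex 2 appears in no bag, so the decomposition is invalid.

No — vertex 2 appears in no bag.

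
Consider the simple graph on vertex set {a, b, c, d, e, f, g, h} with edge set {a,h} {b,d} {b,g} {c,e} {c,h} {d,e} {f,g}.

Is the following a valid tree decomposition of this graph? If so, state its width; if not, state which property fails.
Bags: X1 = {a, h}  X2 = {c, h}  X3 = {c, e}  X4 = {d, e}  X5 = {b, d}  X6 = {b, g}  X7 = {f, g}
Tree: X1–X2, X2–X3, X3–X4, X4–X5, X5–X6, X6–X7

Checking the three conditions: (i) the bags cover all of {a, b, c, d, e, f, g, h}; (ii) for each edge, some bag contains both endpoints; (iii) the bags containing any fixed vertex form a subtree. All hold, so the decomposition is valid with width 2 − 1 = 1.

Yes; width 1.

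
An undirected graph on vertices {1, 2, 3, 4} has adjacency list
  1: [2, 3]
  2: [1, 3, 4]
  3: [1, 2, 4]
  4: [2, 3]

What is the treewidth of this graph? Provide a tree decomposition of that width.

Treewidth 2.
One such decomposition:
Bags: B1 = {2, 3, 4}  B2 = {1, 2, 3}
Tree: B1–B2

Each bag holds 3 vertices, so the decomposition has width 2, which upper-bounds the treewidth. On the other hand G contains the 3-clique {1, 2, 3}. A clique must lie in a single bag of any decomposition, so no decomposition can have width below 2. Hence tw(G) = 2 exactly.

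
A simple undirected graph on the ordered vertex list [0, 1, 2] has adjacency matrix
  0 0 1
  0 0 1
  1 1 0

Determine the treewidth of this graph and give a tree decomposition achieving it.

The largest bag has 2 vertices, giving width 1; this decomposition certifies tw(G) ≤ 1. Any graph with an edge has treewidth ≥ 1, and G has the edge 2–1. Hence tw(G) = 1 exactly.

Treewidth 1.
One optimal decomposition is:
Bags: B1 = {1, 2}  B2 = {0, 2}
Tree: B1–B2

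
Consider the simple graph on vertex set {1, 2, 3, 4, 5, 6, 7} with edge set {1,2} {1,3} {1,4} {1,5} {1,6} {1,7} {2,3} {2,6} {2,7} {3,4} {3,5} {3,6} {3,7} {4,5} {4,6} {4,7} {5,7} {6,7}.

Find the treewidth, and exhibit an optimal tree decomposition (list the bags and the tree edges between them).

Every bag has size at most 5, so the width is 5 − 1 = 4 and tw(G) ≤ 4. Conversely, {1, 2, 3, 6, 7} is a clique of size 5, and the vertices of any clique must share a bag in every tree decomposition; so some bag has ≥ 5 vertices and tw(G) ≥ 4. Hence tw(G) = 4 exactly.

Treewidth 4.
One optimal decomposition is:
Bags: B1 = {1, 3, 4, 6, 7}  B2 = {1, 3, 4, 5, 7}  B3 = {1, 2, 3, 6, 7}
Tree: B1–B2, B1–B3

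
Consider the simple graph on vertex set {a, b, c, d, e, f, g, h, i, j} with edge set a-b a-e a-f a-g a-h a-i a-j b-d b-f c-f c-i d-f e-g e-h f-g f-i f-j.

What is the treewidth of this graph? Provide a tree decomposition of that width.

The largest bag has 3 vertices, giving width 2; this decomposition certifies tw(G) ≤ 2. On the other hand G contains the 3-clique {a, e, g}. A clique must lie in a single bag of any decomposition, so no decomposition can have width below 2. Combining the bounds, tw(G) = 2.

Treewidth 2.
One optimal decomposition is:
Bags: B1 = {a, f, g}  B2 = {a, b, f}  B3 = {a, e, g}  B4 = {a, f, i}  B5 = {b, d, f}  B6 = {a, e, h}  B7 = {c, f, i}  B8 = {a, f, j}
Tree: B1–B2, B1–B3, B1–B4, B2–B5, B3–B6, B4–B7, B2–B8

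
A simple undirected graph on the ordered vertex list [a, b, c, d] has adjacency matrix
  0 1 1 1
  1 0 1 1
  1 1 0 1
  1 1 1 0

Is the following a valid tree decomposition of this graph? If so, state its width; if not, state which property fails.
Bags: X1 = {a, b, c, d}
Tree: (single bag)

Every vertex of G appears in some bag (union = {a, b, c, d}); every edge is covered by a bag; and for each vertex v the set of bags containing v is connected in the bag tree. The decomposition is therefore valid. The largest bag has 4 vertices, so the width is 3.

Yes; width 3.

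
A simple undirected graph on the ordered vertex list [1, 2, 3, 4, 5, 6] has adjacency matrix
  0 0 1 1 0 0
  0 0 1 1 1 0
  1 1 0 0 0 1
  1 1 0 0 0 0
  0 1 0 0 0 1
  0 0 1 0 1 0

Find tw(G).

2

A width-2 tree decomposition is:
Bags: B1 = {1, 2, 4}  B2 = {1, 2, 3}  B3 = {2, 3, 5}  B4 = {3, 5, 6}
Tree: B1–B2, B2–B3, B3–B4
Every bag has size at most 3, so the width is 3 − 1 = 2 and tw(G) ≤ 2. Since 4–1–3–2–4 is a cycle in G, G is not acyclic. Forests are exactly the graphs of treewidth ≤ 1, so tw(G) ≥ 2. Combining the bounds, tw(G) = 2.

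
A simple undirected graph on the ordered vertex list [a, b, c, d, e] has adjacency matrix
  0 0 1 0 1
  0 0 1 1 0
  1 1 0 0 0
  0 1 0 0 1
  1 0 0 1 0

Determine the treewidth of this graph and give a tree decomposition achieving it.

Every bag has size at most 3, so the width is 3 − 1 = 2 and tw(G) ≤ 2. For the lower bound, G contains the cycle c–a–e–d–b–c, so G is not a forest; only forests have treewidth ≤ 1, hence tw(G) ≥ 2. Combining the bounds, tw(G) = 2.

Treewidth 2.
Bags: B1 = {a, c, e}  B2 = {c, d, e}  B3 = {b, c, d}
Tree: B1–B2, B2–B3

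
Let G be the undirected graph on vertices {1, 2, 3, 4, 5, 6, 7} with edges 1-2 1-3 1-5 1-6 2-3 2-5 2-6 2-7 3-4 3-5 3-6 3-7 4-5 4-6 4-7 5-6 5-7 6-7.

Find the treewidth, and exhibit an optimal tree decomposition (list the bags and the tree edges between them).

Treewidth 4.
Bags: B1 = {3, 4, 5, 6, 7}  B2 = {2, 3, 5, 6, 7}  B3 = {1, 2, 3, 5, 6}
Tree: B1–B2, B2–B3

Every bag has size at most 5, so the width is 5 − 1 = 4 and tw(G) ≤ 4. On the other hand G contains the 5-clique {1, 2, 3, 5, 6}. A clique must lie in a single bag of any decomposition, so no decomposition can have width below 4. Hence tw(G) = 4 exactly.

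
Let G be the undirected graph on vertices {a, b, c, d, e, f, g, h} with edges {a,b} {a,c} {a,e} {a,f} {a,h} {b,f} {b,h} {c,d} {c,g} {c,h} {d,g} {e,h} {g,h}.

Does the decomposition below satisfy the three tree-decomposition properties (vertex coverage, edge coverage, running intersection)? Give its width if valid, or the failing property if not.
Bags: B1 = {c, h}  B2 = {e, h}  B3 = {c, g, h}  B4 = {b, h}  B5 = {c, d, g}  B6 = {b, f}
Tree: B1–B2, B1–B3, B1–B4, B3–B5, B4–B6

No — vertex a appears in no bag.

A tree decomposition must satisfy three properties: every vertex lies in some bag; for every edge, both endpoints lie together in some bag; and for every vertex, the bags containing it form a connected subtree. Here vertex a appears in no bag, so the decomposition is invalid.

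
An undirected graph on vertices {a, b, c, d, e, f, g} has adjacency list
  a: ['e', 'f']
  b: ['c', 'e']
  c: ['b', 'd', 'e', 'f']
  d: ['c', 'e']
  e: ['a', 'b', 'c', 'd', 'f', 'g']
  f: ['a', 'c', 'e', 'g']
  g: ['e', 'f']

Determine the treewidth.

2

A width-2 tree decomposition is:
Bags: B1 = {c, e, f}  B2 = {b, c, e}  B3 = {e, f, g}  B4 = {c, d, e}  B5 = {a, e, f}
Tree: B1–B2, B1–B3, B2–B4, B3–B5
Every bag has size at most 3, so the width is 3 − 1 = 2 and tw(G) ≤ 2. For the lower bound, the 3 vertices {c, d, e} are pairwise adjacent, and any tree decomposition puts a clique entirely inside one bag — forcing width ≥ 2. Therefore the treewidth is 2.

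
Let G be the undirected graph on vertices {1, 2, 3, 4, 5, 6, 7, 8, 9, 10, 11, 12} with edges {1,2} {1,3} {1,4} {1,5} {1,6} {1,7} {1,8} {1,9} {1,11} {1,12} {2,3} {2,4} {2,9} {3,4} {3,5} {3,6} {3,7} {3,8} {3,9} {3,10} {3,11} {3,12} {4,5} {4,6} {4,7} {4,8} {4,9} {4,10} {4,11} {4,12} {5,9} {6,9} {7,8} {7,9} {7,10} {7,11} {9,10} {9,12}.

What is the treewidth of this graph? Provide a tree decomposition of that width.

Each bag holds 5 vertices, so the decomposition has width 4, which upper-bounds the treewidth. Conversely, {1, 3, 4, 7, 8} is a clique of size 5, and the vertices of any clique must share a bag in every tree decomposition; so some bag has ≥ 5 vertices and tw(G) ≥ 4. Combining the bounds, tw(G) = 4.

Treewidth 4.
Bags: B1 = {1, 3, 4, 6, 9}  B2 = {1, 3, 4, 7, 9}  B3 = {1, 3, 4, 5, 9}  B4 = {1, 3, 4, 9, 12}  B5 = {3, 4, 7, 9, 10}  B6 = {1, 2, 3, 4, 9}  B7 = {1, 3, 4, 7, 11}  B8 = {1, 3, 4, 7, 8}
Tree: B1–B2, B1–B3, B2–B4, B2–B5, B3–B6, B2–B7, B7–B8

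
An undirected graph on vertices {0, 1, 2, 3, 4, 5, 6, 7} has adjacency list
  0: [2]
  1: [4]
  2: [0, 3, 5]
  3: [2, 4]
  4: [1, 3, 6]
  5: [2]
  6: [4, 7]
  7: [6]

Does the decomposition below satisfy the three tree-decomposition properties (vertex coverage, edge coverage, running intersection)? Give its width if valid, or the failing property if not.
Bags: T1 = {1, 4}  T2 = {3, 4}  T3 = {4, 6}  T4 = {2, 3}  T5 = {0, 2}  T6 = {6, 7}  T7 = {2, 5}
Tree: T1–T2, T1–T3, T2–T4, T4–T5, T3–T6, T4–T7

Yes; width 1.

Every vertex of G appears in some bag (union = {0, 1, 2, 3, 4, 5, 6, 7}); every edge is covered by a bag; and for each vertex v the set of bags containing v is connected in the bag tree. The decomposition is therefore valid. The largest bag has 2 vertices, so the width is 1.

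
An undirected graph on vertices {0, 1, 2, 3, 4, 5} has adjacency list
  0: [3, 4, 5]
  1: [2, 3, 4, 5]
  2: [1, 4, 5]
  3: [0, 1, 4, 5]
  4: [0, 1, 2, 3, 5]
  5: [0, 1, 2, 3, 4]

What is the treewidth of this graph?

A width-3 tree decomposition is:
Bags: B1 = {1, 2, 4, 5}  B2 = {1, 3, 4, 5}  B3 = {0, 3, 4, 5}
Tree: B1–B2, B2–B3
The largest bag has 4 vertices, giving width 3; this decomposition certifies tw(G) ≤ 3. Conversely, {0, 3, 4, 5} is a clique of size 4, and the vertices of any clique must share a bag in every tree decomposition; so some bag has ≥ 4 vertices and tw(G) ≥ 3. The upper and lower bounds meet at 3, so that is the treewidth.

3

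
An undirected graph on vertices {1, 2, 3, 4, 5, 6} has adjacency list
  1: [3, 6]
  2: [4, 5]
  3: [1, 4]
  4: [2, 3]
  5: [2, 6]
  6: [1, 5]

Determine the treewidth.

2

A width-2 tree decomposition is:
Bags: B1 = {2, 5, 6}  B2 = {2, 4, 6}  B3 = {3, 4, 6}  B4 = {1, 3, 6}
Tree: B1–B2, B2–B3, B3–B4
Each bag holds 3 vertices, so the decomposition has width 2, which upper-bounds the treewidth. The edges 6–5–2–4–3–1–6 form a cycle, so G is not a tree and its treewidth is at least 2. Combining the bounds, tw(G) = 2.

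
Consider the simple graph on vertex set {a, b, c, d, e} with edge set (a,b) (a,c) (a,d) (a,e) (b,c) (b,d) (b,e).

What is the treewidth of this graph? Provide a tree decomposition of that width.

The largest bag has 3 vertices, giving width 2; this decomposition certifies tw(G) ≤ 2. For the lower bound, the 3 vertices {a, b, d} are pairwise adjacent, and any tree decomposition puts a clique entirely inside one bag — forcing width ≥ 2. Hence tw(G) = 2 exactly.

Treewidth 2.
One such decomposition:
Bags: B1 = {a, b, c}  B2 = {a, b, e}  B3 = {a, b, d}
Tree: B1–B2, B1–B3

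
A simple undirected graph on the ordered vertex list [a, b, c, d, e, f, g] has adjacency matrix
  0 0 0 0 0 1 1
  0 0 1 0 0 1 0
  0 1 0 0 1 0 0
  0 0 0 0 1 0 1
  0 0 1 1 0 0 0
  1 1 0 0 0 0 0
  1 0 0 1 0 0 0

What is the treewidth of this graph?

A width-2 tree decomposition is:
Bags: B1 = {a, d, g}  B2 = {a, d, e}  B3 = {a, c, e}  B4 = {a, b, c}  B5 = {a, b, f}
Tree: B1–B2, B2–B3, B3–B4, B4–B5
Every bag has size at most 3, so the width is 3 − 1 = 2 and tw(G) ≤ 2. Since a–g–d–e–c–b–f–a is a cycle in G, G is not acyclic. Forests are exactly the graphs of treewidth ≤ 1, so tw(G) ≥ 2. Therefore the treewidth is 2.

2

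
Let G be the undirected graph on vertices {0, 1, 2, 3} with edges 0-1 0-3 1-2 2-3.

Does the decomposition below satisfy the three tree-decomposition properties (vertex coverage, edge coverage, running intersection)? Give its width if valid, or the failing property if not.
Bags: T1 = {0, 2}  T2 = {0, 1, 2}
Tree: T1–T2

A tree decomposition must satisfy three properties: every vertex lies in some bag; for every edge, both endpoints lie together in some bag; and for every vertex, the bags containing it form a connected subtree. Here vertex 3 appears in no bag, so the decomposition is invalid.

No — vertex 3 appears in no bag.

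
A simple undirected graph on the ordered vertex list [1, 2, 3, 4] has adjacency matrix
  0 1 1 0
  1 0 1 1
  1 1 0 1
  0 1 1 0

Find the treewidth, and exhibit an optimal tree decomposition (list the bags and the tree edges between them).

Treewidth 2.
One such decomposition:
Bags: B1 = {1, 2, 3}  B2 = {2, 3, 4}
Tree: B1–B2

Every bag has size at most 3, so the width is 3 − 1 = 2 and tw(G) ≤ 2. For the lower bound, the 3 vertices {1, 2, 3} are pairwise adjacent, and any tree decomposition puts a clique entirely inside one bag — forcing width ≥ 2. Therefore the treewidth is 2.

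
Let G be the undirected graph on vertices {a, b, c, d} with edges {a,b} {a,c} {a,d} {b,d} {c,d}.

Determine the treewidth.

A width-2 tree decomposition is:
Bags: B1 = {a, c, d}  B2 = {a, b, d}
Tree: B1–B2
Every bag has size at most 3, so the width is 3 − 1 = 2 and tw(G) ≤ 2. Conversely, {a, c, d} is a clique of size 3, and the vertices of any clique must share a bag in every tree decomposition; so some bag has ≥ 3 vertices and tw(G) ≥ 2. The upper and lower bounds meet at 2, so that is the treewidth.

2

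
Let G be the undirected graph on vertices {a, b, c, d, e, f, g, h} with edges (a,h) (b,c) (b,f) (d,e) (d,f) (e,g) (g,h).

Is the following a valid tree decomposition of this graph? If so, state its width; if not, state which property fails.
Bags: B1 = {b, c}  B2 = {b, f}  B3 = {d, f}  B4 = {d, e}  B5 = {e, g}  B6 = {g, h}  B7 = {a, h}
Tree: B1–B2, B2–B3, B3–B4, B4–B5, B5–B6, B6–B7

Checking the three conditions: (i) the bags cover all of {a, b, c, d, e, f, g, h}; (ii) for each edge, some bag contains both endpoints; (iii) the bags containing any fixed vertex form a subtree. All hold, so the decomposition is valid with width 2 − 1 = 1.

Yes; width 1.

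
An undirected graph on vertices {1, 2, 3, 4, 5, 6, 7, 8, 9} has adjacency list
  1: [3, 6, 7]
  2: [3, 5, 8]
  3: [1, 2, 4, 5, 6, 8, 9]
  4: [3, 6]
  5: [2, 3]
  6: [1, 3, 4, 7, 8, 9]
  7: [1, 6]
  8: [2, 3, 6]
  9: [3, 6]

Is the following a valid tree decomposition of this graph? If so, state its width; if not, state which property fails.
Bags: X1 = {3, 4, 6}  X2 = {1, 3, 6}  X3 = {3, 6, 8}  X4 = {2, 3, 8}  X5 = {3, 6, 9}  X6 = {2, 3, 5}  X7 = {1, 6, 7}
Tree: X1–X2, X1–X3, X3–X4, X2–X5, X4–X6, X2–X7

Yes; width 2.

Checking the three conditions: (i) the bags cover all of {1, 2, 3, 4, 5, 6, 7, 8, 9}; (ii) for each edge, some bag contains both endpoints; (iii) the bags containing any fixed vertex form a subtree. All hold, so the decomposition is valid with width 3 − 1 = 2.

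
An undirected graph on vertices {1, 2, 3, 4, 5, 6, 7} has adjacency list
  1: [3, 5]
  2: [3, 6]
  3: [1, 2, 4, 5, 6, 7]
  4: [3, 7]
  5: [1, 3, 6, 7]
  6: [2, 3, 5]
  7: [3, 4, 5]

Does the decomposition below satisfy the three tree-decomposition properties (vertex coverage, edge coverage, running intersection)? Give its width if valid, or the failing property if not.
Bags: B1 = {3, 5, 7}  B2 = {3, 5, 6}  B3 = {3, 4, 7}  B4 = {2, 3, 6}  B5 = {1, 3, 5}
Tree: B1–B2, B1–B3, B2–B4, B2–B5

Yes; width 2.

Every vertex of G appears in some bag (union = {1, 2, 3, 4, 5, 6, 7}); every edge is covered by a bag; and for each vertex v the set of bags containing v is connected in the bag tree. The decomposition is therefore valid. The largest bag has 3 vertices, so the width is 2.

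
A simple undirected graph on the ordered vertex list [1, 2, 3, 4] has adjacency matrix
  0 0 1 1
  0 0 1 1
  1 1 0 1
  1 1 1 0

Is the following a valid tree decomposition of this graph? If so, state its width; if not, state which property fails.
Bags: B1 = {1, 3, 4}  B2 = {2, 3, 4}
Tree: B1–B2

Every vertex of G appears in some bag (union = {1, 2, 3, 4}); every edge is covered by a bag; and for each vertex v the set of bags containing v is connected in the bag tree. The decomposition is therefore valid. The largest bag has 3 vertices, so the width is 2.

Yes; width 2.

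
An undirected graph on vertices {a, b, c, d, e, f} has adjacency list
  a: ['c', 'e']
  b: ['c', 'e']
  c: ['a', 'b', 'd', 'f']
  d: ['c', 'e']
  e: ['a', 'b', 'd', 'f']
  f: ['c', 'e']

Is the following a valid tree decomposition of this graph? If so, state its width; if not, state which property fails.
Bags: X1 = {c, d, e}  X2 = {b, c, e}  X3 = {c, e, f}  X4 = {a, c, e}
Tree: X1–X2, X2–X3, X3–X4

Yes; width 2.

Every vertex of G appears in some bag (union = {a, b, c, d, e, f}); every edge is covered by a bag; and for each vertex v the set of bags containing v is connected in the bag tree. The decomposition is therefore valid. The largest bag has 3 vertices, so the width is 2.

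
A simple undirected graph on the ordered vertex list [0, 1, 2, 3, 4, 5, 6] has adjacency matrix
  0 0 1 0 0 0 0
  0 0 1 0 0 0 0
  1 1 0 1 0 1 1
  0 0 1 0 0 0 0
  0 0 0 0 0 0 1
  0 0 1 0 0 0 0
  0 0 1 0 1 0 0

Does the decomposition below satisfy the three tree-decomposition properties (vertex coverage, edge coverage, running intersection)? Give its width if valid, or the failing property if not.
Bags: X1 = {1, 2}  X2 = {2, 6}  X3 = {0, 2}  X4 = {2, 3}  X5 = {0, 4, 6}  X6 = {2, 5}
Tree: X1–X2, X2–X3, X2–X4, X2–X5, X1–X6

A tree decomposition must satisfy three properties: every vertex lies in some bag; for every edge, both endpoints lie together in some bag; and for every vertex, the bags containing it form a connected subtree. Here bags containing vertex 0 are not connected in the tree, so the decomposition is invalid.

No — bags containing vertex 0 are not connected in the tree.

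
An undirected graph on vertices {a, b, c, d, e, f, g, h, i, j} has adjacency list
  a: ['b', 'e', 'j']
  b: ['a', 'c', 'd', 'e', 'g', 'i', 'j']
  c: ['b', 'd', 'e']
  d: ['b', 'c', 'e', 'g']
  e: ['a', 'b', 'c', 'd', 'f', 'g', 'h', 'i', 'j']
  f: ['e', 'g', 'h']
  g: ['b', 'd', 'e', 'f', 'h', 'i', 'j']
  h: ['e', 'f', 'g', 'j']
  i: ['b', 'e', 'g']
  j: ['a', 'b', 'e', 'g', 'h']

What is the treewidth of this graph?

A width-3 tree decomposition is:
Bags: B1 = {b, d, e, g}  B2 = {b, e, g, j}  B3 = {b, c, d, e}  B4 = {b, e, g, i}  B5 = {e, g, h, j}  B6 = {e, f, g, h}  B7 = {a, b, e, j}
Tree: B1–B2, B1–B3, B1–B4, B2–B5, B5–B6, B2–B7
Every bag has size at most 4, so the width is 4 − 1 = 3 and tw(G) ≤ 3. On the other hand G contains the 4-clique {e, g, h, j}. A clique must lie in a single bag of any decomposition, so no decomposition can have width below 3. Therefore the treewidth is 3.

3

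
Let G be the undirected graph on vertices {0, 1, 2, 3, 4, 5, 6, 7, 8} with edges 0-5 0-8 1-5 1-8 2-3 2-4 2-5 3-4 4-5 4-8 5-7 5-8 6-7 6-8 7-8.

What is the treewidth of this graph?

A width-2 tree decomposition is:
Bags: B1 = {2, 4, 5}  B2 = {2, 3, 4}  B3 = {4, 5, 8}  B4 = {5, 7, 8}  B5 = {6, 7, 8}  B6 = {0, 5, 8}  B7 = {1, 5, 8}
Tree: B1–B2, B1–B3, B3–B4, B4–B5, B4–B6, B6–B7
The largest bag has 3 vertices, giving width 2; this decomposition certifies tw(G) ≤ 2. For the lower bound, the 3 vertices {2, 3, 4} are pairwise adjacent, and any tree decomposition puts a clique entirely inside one bag — forcing width ≥ 2. Hence tw(G) = 2 exactly.

2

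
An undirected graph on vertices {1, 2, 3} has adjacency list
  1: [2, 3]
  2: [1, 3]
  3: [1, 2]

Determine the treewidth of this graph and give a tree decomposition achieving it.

Treewidth 2.
One optimal decomposition is:
Bags: B1 = {1, 2, 3}
Tree: (single bag)

A single bag containing all 3 vertices is trivially a valid decomposition of width 2. For the lower bound, the 3 vertices {1, 2, 3} are pairwise adjacent, and any tree decomposition puts a clique entirely inside one bag — forcing width ≥ 2. Therefore the treewidth is 2.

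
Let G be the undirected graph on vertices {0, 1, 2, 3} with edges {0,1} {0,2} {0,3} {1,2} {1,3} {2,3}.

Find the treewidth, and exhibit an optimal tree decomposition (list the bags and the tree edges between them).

With just one bag of size 4, the width is 4 − 1 = 3, so tw(G) ≤ 3. Conversely, {0, 1, 2, 3} is a clique of size 4, and the vertices of any clique must share a bag in every tree decomposition; so some bag has ≥ 4 vertices and tw(G) ≥ 3. The upper and lower bounds meet at 3, so that is the treewidth.

Treewidth 3.
One optimal decomposition is:
Bags: B1 = {0, 1, 2, 3}
Tree: (single bag)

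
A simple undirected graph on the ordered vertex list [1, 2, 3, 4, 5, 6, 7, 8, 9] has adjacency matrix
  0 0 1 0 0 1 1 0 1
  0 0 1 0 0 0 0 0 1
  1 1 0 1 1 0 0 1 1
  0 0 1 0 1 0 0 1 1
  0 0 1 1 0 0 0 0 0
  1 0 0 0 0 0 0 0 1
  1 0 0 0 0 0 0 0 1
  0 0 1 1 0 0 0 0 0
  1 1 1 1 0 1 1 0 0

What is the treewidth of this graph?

2

A width-2 tree decomposition is:
Bags: B1 = {1, 3, 9}  B2 = {1, 7, 9}  B3 = {1, 6, 9}  B4 = {3, 4, 9}  B5 = {2, 3, 9}  B6 = {3, 4, 5}  B7 = {3, 4, 8}
Tree: B1–B2, B2–B3, B1–B4, B4–B5, B4–B6, B6–B7
Every bag has size at most 3, so the width is 3 − 1 = 2 and tw(G) ≤ 2. On the other hand G contains the 3-clique {1, 3, 9}. A clique must lie in a single bag of any decomposition, so no decomposition can have width below 2. Therefore the treewidth is 2.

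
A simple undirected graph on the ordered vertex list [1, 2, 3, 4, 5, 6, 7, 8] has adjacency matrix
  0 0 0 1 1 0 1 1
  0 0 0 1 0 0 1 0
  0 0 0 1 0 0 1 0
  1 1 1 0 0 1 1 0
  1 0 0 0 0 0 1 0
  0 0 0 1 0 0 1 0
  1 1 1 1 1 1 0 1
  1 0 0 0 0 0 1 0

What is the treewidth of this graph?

A width-2 tree decomposition is:
Bags: B1 = {1, 7, 8}  B2 = {1, 4, 7}  B3 = {1, 5, 7}  B4 = {3, 4, 7}  B5 = {2, 4, 7}  B6 = {4, 6, 7}
Tree: B1–B2, B1–B3, B2–B4, B2–B5, B5–B6
Every bag has size at most 3, so the width is 3 − 1 = 2 and tw(G) ≤ 2. Conversely, {1, 7, 8} is a clique of size 3, and the vertices of any clique must share a bag in every tree decomposition; so some bag has ≥ 3 vertices and tw(G) ≥ 2. Combining the bounds, tw(G) = 2.

2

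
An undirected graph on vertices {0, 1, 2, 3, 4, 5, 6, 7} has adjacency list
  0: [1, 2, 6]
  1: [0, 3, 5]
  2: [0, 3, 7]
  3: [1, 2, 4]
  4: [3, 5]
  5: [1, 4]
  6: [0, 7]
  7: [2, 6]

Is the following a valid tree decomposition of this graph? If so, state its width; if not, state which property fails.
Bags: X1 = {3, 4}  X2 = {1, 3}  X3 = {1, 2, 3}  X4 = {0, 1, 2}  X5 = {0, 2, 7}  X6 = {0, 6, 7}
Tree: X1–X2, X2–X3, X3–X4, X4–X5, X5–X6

No — vertex 5 appears in no bag.

A tree decomposition must satisfy three properties: every vertex lies in some bag; for every edge, both endpoints lie together in some bag; and for every vertex, the bags containing it form a connected subtree. Here vertex 5 appears in no bag, so the decomposition is invalid.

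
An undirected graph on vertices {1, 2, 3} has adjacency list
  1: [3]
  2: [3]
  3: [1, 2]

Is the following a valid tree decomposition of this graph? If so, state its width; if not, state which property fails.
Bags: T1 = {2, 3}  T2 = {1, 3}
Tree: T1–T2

Every vertex of G appears in some bag (union = {1, 2, 3}); every edge is covered by a bag; and for each vertex v the set of bags containing v is connected in the bag tree. The decomposition is therefore valid. The largest bag has 2 vertices, so the width is 1.

Yes; width 1.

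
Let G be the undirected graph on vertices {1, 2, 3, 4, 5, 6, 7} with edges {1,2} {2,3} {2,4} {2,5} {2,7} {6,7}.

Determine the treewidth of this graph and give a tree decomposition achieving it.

Each bag holds 2 vertices, so the decomposition has width 1, which upper-bounds the treewidth. Any graph with an edge has treewidth ≥ 1, and G has the edge 2–7. Therefore the treewidth is 1.

Treewidth 1.
Bags: B1 = {2, 7}  B2 = {1, 2}  B3 = {2, 5}  B4 = {2, 4}  B5 = {2, 3}  B6 = {6, 7}
Tree: B1–B2, B2–B3, B1–B4, B4–B5, B1–B6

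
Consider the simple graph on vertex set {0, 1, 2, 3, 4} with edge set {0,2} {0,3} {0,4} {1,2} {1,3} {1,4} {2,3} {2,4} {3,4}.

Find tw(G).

3

A width-3 tree decomposition is:
Bags: B1 = {1, 2, 3, 4}  B2 = {0, 2, 3, 4}
Tree: B1–B2
The largest bag has 4 vertices, giving width 3; this decomposition certifies tw(G) ≤ 3. For the lower bound, the 4 vertices {0, 2, 3, 4} are pairwise adjacent, and any tree decomposition puts a clique entirely inside one bag — forcing width ≥ 3. Combining the bounds, tw(G) = 3.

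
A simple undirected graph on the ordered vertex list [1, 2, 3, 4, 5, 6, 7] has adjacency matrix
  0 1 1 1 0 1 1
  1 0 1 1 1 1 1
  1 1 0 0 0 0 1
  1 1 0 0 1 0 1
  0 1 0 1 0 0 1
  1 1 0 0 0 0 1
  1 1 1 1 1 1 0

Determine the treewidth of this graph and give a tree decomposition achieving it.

Each bag holds 4 vertices, so the decomposition has width 3, which upper-bounds the treewidth. For the lower bound, the 4 vertices {1, 2, 3, 7} are pairwise adjacent, and any tree decomposition puts a clique entirely inside one bag — forcing width ≥ 3. Hence tw(G) = 3 exactly.

Treewidth 3.
One such decomposition:
Bags: B1 = {1, 2, 4, 7}  B2 = {1, 2, 3, 7}  B3 = {1, 2, 6, 7}  B4 = {2, 4, 5, 7}
Tree: B1–B2, B2–B3, B1–B4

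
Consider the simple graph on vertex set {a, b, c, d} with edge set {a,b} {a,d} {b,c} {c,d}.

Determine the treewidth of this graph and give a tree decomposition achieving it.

The largest bag has 3 vertices, giving width 2; this decomposition certifies tw(G) ≤ 2. For the lower bound, G contains the cycle c–d–a–b–c, so G is not a forest; only forests have treewidth ≤ 1, hence tw(G) ≥ 2. The upper and lower bounds meet at 2, so that is the treewidth.

Treewidth 2.
One such decomposition:
Bags: B1 = {a, c, d}  B2 = {a, b, c}
Tree: B1–B2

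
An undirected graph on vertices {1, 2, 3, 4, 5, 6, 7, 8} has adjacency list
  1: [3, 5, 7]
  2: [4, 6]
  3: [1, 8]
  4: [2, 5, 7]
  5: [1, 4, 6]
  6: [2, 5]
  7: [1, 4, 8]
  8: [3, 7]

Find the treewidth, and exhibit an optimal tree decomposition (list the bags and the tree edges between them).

The largest bag has 3 vertices, giving width 2; this decomposition certifies tw(G) ≤ 2. Since 8–3–1–7–8 is a cycle in G, G is not acyclic. Forests are exactly the graphs of treewidth ≤ 1, so tw(G) ≥ 2. The upper and lower bounds meet at 2, so that is the treewidth.

Treewidth 2.
One such decomposition:
Bags: B1 = {3, 7, 8}  B2 = {1, 3, 7}  B3 = {1, 4, 7}  B4 = {1, 4, 5}  B5 = {2, 4, 5}  B6 = {2, 5, 6}
Tree: B1–B2, B2–B3, B3–B4, B4–B5, B5–B6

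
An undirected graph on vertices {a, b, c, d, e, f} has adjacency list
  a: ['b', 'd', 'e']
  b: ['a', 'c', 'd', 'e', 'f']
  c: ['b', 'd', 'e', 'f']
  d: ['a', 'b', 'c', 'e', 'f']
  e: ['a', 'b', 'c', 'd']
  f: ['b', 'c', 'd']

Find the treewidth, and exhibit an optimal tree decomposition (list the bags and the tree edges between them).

Treewidth 3.
One such decomposition:
Bags: B1 = {b, c, d, e}  B2 = {a, b, d, e}  B3 = {b, c, d, f}
Tree: B1–B2, B1–B3

The largest bag has 4 vertices, giving width 3; this decomposition certifies tw(G) ≤ 3. For the lower bound, the 4 vertices {b, c, d, e} are pairwise adjacent, and any tree decomposition puts a clique entirely inside one bag — forcing width ≥ 3. The upper and lower bounds meet at 3, so that is the treewidth.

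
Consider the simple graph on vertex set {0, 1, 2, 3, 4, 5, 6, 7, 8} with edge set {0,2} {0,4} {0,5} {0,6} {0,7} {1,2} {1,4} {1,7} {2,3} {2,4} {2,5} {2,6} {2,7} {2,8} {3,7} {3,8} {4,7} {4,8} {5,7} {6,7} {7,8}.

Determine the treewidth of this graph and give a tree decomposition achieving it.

Treewidth 3.
Bags: B1 = {2, 4, 7, 8}  B2 = {0, 2, 4, 7}  B3 = {0, 2, 6, 7}  B4 = {2, 3, 7, 8}  B5 = {0, 2, 5, 7}  B6 = {1, 2, 4, 7}
Tree: B1–B2, B2–B3, B1–B4, B2–B5, B2–B6

Every bag has size at most 4, so the width is 4 − 1 = 3 and tw(G) ≤ 3. Conversely, {0, 2, 4, 7} is a clique of size 4, and the vertices of any clique must share a bag in every tree decomposition; so some bag has ≥ 4 vertices and tw(G) ≥ 3. The upper and lower bounds meet at 3, so that is the treewidth.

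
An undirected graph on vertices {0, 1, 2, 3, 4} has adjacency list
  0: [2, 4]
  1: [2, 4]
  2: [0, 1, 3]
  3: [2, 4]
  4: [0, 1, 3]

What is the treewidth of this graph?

2

A width-2 tree decomposition is:
Bags: B1 = {0, 2, 4}  B2 = {1, 2, 4}  B3 = {2, 3, 4}
Tree: B1–B2, B2–B3
Every bag has size at most 3, so the width is 3 − 1 = 2 and tw(G) ≤ 2. Since 0–4–1–2–0 is a cycle in G, G is not acyclic. Forests are exactly the graphs of treewidth ≤ 1, so tw(G) ≥ 2. Hence tw(G) = 2 exactly.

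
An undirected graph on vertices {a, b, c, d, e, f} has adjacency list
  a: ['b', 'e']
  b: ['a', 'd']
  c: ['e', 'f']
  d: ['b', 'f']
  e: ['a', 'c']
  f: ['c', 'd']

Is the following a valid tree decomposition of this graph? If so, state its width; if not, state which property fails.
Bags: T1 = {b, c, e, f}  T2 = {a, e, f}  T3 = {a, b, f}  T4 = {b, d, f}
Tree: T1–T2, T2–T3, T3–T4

No — bags containing vertex b are not connected in the tree.

A tree decomposition must satisfy three properties: every vertex lies in some bag; for every edge, both endpoints lie together in some bag; and for every vertex, the bags containing it form a connected subtree. Here bags containing vertex b are not connected in the tree, so the decomposition is invalid.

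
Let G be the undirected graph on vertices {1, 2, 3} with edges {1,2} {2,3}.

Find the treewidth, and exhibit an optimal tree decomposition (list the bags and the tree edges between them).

Treewidth 1.
One such decomposition:
Bags: B1 = {1, 2}  B2 = {2, 3}
Tree: B1–B2

Every bag has size at most 2, so the width is 2 − 1 = 1 and tw(G) ≤ 1. Any graph with an edge has treewidth ≥ 1, and G has the edge 1–2. The upper and lower bounds meet at 1, so that is the treewidth.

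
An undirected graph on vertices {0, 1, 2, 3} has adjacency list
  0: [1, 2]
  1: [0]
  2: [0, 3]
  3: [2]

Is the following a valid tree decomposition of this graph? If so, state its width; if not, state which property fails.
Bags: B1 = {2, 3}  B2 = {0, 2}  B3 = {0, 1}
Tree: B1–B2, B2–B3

Yes; width 1.

Every vertex of G appears in some bag (union = {0, 1, 2, 3}); every edge is covered by a bag; and for each vertex v the set of bags containing v is connected in the bag tree. The decomposition is therefore valid. The largest bag has 2 vertices, so the width is 1.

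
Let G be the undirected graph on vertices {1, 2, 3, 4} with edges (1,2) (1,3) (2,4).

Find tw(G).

1

A width-1 tree decomposition is:
Bags: B1 = {2, 4}  B2 = {1, 2}  B3 = {1, 3}
Tree: B1–B2, B2–B3
The largest bag has 2 vertices, giving width 1; this decomposition certifies tw(G) ≤ 1. Since G has at least one edge (e.g. 2–4), it is not an edgeless graph, so tw(G) ≥ 1. Combining the bounds, tw(G) = 1.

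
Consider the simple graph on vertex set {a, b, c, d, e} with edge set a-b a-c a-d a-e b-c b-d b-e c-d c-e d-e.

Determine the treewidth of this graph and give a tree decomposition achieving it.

A single bag containing all 5 vertices is trivially a valid decomposition of width 4. Conversely, {a, b, c, d, e} is a clique of size 5, and the vertices of any clique must share a bag in every tree decomposition; so some bag has ≥ 5 vertices and tw(G) ≥ 4. Combining the bounds, tw(G) = 4.

Treewidth 4.
One such decomposition:
Bags: B1 = {a, b, c, d, e}
Tree: (single bag)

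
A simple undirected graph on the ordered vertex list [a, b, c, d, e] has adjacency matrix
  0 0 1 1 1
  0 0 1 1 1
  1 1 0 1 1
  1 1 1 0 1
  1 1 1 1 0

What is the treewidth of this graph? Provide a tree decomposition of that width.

Treewidth 3.
Bags: B1 = {b, c, d, e}  B2 = {a, c, d, e}
Tree: B1–B2

Every bag has size at most 4, so the width is 4 − 1 = 3 and tw(G) ≤ 3. Conversely, {a, c, d, e} is a clique of size 4, and the vertices of any clique must share a bag in every tree decomposition; so some bag has ≥ 4 vertices and tw(G) ≥ 3. Therefore the treewidth is 3.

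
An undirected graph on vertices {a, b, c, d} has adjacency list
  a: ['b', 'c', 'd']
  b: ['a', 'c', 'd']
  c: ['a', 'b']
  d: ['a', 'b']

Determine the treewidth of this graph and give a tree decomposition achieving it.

Every bag has size at most 3, so the width is 3 − 1 = 2 and tw(G) ≤ 2. On the other hand G contains the 3-clique {a, b, d}. A clique must lie in a single bag of any decomposition, so no decomposition can have width below 2. Therefore the treewidth is 2.

Treewidth 2.
One such decomposition:
Bags: B1 = {a, b, d}  B2 = {a, b, c}
Tree: B1–B2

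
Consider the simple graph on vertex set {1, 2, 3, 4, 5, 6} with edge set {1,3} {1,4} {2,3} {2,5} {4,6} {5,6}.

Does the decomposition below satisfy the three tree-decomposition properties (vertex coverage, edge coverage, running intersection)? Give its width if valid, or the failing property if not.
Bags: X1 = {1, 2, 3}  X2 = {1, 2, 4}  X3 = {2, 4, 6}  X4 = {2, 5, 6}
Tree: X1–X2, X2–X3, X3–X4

Yes; width 2.

Every vertex of G appears in some bag (union = {1, 2, 3, 4, 5, 6}); every edge is covered by a bag; and for each vertex v the set of bags containing v is connected in the bag tree. The decomposition is therefore valid. The largest bag has 3 vertices, so the width is 2.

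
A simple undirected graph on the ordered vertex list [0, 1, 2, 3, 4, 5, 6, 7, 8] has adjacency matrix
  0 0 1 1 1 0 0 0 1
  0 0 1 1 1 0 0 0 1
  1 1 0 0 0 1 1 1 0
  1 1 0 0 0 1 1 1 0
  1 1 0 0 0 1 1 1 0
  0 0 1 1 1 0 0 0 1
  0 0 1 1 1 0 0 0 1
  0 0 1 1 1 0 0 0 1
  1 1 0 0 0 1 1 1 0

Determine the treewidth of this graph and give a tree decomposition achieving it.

Treewidth 4.
One such decomposition:
Bags: B1 = {1, 2, 3, 4, 8}  B2 = {2, 3, 4, 7, 8}  B3 = {0, 2, 3, 4, 8}  B4 = {2, 3, 4, 5, 8}  B5 = {2, 3, 4, 6, 8}
Tree: B1–B2, B2–B3, B3–B4, B4–B5

Every bag has size at most 5, so the width is 5 − 1 = 4 and tw(G) ≤ 4. For the lower bound: the 5 vertex sets {1,3}, {2,7}, {0,8}, {4}, {5} are disjoint, each induces a connected subgraph, and every pair is joined by at least one edge of G. Contracting each set to a single vertex therefore yields K_{5} as a minor, and since treewidth is minor-monotone, tw(G) ≥ tw(K_{5}) = 4. Hence tw(G) = 4 exactly.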